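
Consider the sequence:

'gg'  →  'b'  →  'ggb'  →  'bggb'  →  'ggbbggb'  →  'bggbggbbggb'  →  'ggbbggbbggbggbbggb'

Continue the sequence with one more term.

bggbggbbggbggbbggbbggbggbbggb

This is a Fibonacci-style word recurrence s(k) = s(k−2)·s(k−1): e.g. gg·b = ggb.
Continuing: bggbggbbggb · ggbbggbbggbggbbggb gives term 8.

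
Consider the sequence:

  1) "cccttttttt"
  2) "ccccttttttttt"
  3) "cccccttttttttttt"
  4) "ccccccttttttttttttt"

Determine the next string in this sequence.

Reading off run lengths: c runs 3, 4, 5, 6; t runs 7, 9, 11, 13 — each is linear in n, where the shown terms are n = 3, 4, 5, 6.
For the next term, n = 7, so the run lengths are 7, 15.

cccccccttttttttttttttt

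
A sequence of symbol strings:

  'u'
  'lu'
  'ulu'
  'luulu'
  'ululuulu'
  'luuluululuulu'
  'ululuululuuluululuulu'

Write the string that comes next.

luuluululuuluululuululuuluululuulu

Each term (from the third on) is the two preceding terms concatenated in order: term 3 = u·lu = ulu.
The next term joins luuluululuulu and ululuululuuluululuulu.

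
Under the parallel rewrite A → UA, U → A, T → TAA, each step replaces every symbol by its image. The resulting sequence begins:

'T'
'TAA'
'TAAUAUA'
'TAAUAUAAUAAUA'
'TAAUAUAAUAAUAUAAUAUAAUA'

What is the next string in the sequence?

TAAUAUAAUAAUAUAAUAUAAUAAUAUAAUAAUAUAAUA

Replace each of the 23 characters of TAAUAUAAUAAUAUAAUAUAAUA in place — TAA UA UA A UA A UA UA A UA UA A UA A UA UA A UA A UA UA A UA — and concatenate.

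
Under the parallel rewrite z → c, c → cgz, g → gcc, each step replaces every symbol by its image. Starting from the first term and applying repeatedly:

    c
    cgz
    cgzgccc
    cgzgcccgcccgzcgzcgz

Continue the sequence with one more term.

cgzgcccgcccgzcgzcgzgcccgzcgzcgzgccccgzgccccgzgccc

Replace each of the 19 characters of cgzgcccgcccgzcgzcgz in place — cgz gcc c gcc cgz cgz cgz gcc cgz cgz cgz gcc c cgz gcc c cgz gcc c — and concatenate.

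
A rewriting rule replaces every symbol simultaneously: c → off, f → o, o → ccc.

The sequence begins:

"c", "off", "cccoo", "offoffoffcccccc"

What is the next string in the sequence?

Rewriting the 15 symbols of offoffoffcccccc one by one yields ccc o o ccc o o ccc o o off off off off off off; concatenated:

cccoocccoocccoooffoffoffoffoffoff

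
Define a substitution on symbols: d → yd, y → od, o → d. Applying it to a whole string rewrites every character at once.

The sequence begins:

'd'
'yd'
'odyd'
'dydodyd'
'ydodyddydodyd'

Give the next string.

odyddydodydydodyddydodyd

φ(ydodyddydodyd) expands symbol-by-symbol to od yd d yd od yd yd od yd d yd od yd; joining the 13 pieces gives the next term.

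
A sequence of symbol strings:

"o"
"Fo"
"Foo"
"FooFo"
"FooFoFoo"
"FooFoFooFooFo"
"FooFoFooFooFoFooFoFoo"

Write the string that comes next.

Each term (from the third on) is the previous term followed by the one before it: term 3 = Fo·o = Foo.
The next term joins FooFoFooFooFoFooFoFoo and FooFoFooFooFo.

FooFoFooFooFoFooFoFooFooFoFooFooFo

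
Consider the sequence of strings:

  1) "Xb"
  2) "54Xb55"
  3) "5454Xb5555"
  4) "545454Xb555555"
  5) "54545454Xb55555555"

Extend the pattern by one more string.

Every step adds 54 to the front and 55 to the end of the previous string.
Applying this once more to 54545454Xb55555555:

5454545454Xb5555555555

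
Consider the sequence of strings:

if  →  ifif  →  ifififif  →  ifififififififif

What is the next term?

Each string is two copies of the previous one concatenated.
Doubling ifififififififif:

ifififififififififififififififif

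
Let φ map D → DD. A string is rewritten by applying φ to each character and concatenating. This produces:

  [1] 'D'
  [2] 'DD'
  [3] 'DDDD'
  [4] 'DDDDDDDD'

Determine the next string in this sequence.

DDDDDDDDDDDDDDDD

Expanding DDDDDDDD: D→DD, D→DD, D→DD, D→DD, D→DD, D→DD, D→DD, D→DD. Concatenated: DD DD DD DD DD DD DD DD.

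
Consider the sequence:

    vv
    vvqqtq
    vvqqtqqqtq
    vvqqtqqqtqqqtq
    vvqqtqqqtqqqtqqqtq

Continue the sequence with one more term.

vvqqtqqqtqqqtqqqtqqqtq

The strings grow by a fixed suffix qqtq each time.
So the next term is vvqqtqqqtqqqtqqqtq·qqtq.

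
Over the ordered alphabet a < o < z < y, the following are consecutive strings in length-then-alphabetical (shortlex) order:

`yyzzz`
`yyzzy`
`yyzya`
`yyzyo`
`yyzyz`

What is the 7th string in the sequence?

yyyaa

Advancing 2 positions from yyzyz through yyzyz → yyzyy reaches term 7.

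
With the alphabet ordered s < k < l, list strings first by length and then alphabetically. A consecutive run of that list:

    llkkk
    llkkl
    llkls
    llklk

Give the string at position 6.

Continuing the enumeration 2 steps past llklk: llklk → llkll → (answer).

lllss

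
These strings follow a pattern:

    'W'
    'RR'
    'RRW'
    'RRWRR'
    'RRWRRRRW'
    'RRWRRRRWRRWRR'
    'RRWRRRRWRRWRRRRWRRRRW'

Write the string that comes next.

RRWRRRRWRRWRRRRWRRRRWRRWRRRRWRRWRR

Each term (from the third on) is the previous term followed by the one before it: term 3 = RR·W = RRW.
Continuing: RRWRRRRWRRWRRRRWRRRRW · RRWRRRRWRRWRR gives term 8.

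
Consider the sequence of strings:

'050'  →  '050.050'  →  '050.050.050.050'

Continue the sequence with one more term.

050.050.050.050.050.050.050.050

Each string is two copies of the previous one joined by '.'.
So the next term is two copies of 050.050.050.050 with '.' between the halves.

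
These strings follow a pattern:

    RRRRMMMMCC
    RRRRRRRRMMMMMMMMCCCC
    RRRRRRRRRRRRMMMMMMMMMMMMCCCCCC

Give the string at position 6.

RRRRRRRRRRRRRRRRRRRRRRRRMMMMMMMMMMMMMMMMMMMMMMMMCCCCCCCCCCCC

Term n consists of 4n R's, followed by 4n M's, followed by 2n C's (n = 1, 2, …).
Setting n = 6 gives 24, 24, 12 characters in each block.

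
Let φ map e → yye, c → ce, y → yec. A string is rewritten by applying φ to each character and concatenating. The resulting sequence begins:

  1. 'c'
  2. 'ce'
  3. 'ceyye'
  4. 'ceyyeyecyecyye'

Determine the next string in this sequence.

Rewriting the 14 symbols of ceyyeyecyecyye one by one yields ce yye yec yec yye yec yye ce yec yye ce yec yec yye; concatenated:

ceyyeyecyecyyeyecyyeceyecyyeceyecyecyye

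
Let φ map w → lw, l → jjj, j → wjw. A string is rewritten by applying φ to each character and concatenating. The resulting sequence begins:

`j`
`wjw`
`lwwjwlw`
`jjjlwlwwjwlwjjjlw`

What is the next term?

wjwwjwwjwjjjlwjjjlwlwwjwlwjjjlwwjwwjwwjwjjjlw

Replace each of the 17 characters of jjjlwlwwjwlwjjjlw in place — wjw wjw wjw jjj lw jjj lw lw wjw lw jjj lw wjw wjw wjw jjj lw — and concatenate.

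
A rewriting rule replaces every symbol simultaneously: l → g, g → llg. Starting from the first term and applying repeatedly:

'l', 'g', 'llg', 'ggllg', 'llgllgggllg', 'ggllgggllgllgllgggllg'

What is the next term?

Applying the rule to each of the 21 symbols of ggllgggllgllgllgggllg gives the pieces llg llg g g llg llg llg g g llg g g llg g g llg llg llg g g llg, which concatenate to the answer.

llgllgggllgllgllgggllgggllgggllgllgllgggllg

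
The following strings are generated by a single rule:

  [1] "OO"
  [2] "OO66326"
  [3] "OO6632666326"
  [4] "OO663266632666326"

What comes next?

Each term is the previous one with 66326 appended.
One more step from OO663266632666326 gives the answer.

OO66326663266632666326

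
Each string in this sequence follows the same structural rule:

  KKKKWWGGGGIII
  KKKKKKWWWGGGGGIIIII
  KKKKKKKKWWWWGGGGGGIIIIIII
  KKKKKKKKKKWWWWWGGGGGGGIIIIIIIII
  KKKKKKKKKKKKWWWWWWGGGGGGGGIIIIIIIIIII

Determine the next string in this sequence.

The n-th term is 2n K's then n W's then n+2 G's then 2n-1 I's, where the shown terms are n = 2, 3, 4, 5, 6.
Setting n = 7 gives 14, 7, 9, 13 characters in each block.

KKKKKKKKKKKKKKWWWWWWWGGGGGGGGGIIIIIIIIIIIII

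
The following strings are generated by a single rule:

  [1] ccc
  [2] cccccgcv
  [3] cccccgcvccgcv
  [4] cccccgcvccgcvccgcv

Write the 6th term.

cccccgcvccgcvccgcvccgcvccgcv

Each term is the previous one with ccgcv appended.
From cccccgcvccgcvccgcv, 2 further steps: cccccgcvccgcvccgcv → cccccgcvccgcvccgcvccgcv → (answer).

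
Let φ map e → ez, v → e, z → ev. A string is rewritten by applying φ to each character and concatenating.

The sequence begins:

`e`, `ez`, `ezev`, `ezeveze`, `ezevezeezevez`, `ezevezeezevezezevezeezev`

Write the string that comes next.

ezevezeezevezezevezeezevezevezeezevezezeveze

φ(ezevezeezevezezevezeezev) expands symbol-by-symbol to ez ev ez e ez ev ez ez ev ez e ez ev ez ev ez e ez ev ez ez ev ez e; joining the 24 pieces gives the next term.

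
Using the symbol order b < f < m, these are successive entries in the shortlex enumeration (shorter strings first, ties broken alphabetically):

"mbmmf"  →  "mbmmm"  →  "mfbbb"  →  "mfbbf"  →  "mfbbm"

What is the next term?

mfbfb

The successor of mfbbm increments the rightmost position that isn't already m and resets every position after it to b.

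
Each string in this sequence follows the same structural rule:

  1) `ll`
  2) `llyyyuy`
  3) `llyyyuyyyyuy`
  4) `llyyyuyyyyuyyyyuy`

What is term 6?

llyyyuyyyyuyyyyuyyyyuyyyyuy

The strings grow by a fixed suffix yyyuy each time.
From llyyyuyyyyuyyyyuy, 2 further steps: llyyyuyyyyuyyyyuy → llyyyuyyyyuyyyyuyyyyuy → (answer).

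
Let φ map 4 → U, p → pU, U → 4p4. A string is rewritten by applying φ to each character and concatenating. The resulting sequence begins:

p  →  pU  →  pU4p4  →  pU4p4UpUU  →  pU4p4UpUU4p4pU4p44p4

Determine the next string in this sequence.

pU4p4UpUU4p4pU4p44p4UpUUpU4p4UpUUUpUU

φ(pU4p4UpUU4p4pU4p44p4) expands symbol-by-symbol to pU 4p4 U pU U 4p4 pU 4p4 4p4 U pU U pU 4p4 U pU U U pU U; joining the 20 pieces gives the next term.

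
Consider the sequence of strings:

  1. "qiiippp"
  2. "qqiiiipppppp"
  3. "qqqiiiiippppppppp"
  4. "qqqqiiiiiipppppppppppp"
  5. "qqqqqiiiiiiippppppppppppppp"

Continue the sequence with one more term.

Each string has the form q^{n} i^{n+2} p^{3n} (n = 1, 2, …).
Setting n = 6 gives 6, 8, 18 characters in each block.

qqqqqqiiiiiiiipppppppppppppppppp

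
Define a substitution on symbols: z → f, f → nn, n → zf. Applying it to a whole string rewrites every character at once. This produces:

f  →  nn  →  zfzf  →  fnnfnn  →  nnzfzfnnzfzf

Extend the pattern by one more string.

Apply φ to nnzfzfnnzfzf symbol by symbol: n→zf, n→zf, z→f, f→nn, z→f, f→nn, n→zf, n→zf, z→f, f→nn, z→f, f→nn; joined: zf zf f nn f nn zf zf f nn f nn.

zfzffnnfnnzfzffnnfnn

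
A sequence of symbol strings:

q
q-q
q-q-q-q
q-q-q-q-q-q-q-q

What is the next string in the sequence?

Each string is two copies of the previous one joined by '-'.
One more doubling of q-q-q-q-q-q-q-q gives the answer.

q-q-q-q-q-q-q-q-q-q-q-q-q-q-q-q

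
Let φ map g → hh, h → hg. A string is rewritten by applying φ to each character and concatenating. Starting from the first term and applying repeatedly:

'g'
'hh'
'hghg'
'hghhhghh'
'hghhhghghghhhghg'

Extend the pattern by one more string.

Replace each of the 16 characters of hghhhghghghhhghg in place — hg hh hg hg hg hh hg hh hg hh hg hg hg hh hg hh — and concatenate.

hghhhghghghhhghhhghhhghghghhhghh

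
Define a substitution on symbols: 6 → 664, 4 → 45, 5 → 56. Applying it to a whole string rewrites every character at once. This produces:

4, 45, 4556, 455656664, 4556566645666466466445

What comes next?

4556566645666466466445566646646644566466445664664454556

Applying the rule to each of the 22 symbols of 4556566645666466466445 gives the pieces 45 56 56 664 56 664 664 664 45 56 664 664 664 45 664 664 45 664 664 45 45 56, which concatenate to the answer.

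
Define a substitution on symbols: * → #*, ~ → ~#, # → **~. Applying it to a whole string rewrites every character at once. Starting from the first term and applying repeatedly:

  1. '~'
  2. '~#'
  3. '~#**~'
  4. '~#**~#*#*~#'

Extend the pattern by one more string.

~#**~#*#*~#**~#***~#*~#**~

Rewriting each symbol of ~#**~#*#*~#: ~→~#, #→**~, *→#*, *→#*, ~→~#, #→**~, *→#*, #→**~, *→#*, ~→~#, #→**~, which concatenates to ~# **~ #* #* ~# **~ #* **~ #* ~# **~.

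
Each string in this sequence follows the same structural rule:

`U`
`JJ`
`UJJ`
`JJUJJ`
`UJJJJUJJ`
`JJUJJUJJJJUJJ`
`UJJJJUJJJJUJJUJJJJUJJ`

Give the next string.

JJUJJUJJJJUJJUJJJJUJJJJUJJUJJJJUJJ

From term 3 onward, concatenate the second-to-last term with the last: U·JJ = UJJ, JJ·UJJ = JJUJJ, …
The next term joins JJUJJUJJJJUJJ and UJJJJUJJJJUJJUJJJJUJJ.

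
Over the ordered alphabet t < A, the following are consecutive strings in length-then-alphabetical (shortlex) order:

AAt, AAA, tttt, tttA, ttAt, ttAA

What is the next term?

tAtt

Find the rightmost character of ttAA below A, bump it to the next letter, and reset everything to its right to t.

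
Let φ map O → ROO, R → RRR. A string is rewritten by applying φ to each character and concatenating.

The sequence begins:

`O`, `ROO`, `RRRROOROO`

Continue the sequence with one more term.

Rewriting each symbol of RRRROOROO: R→RRR, R→RRR, R→RRR, R→RRR, O→ROO, O→ROO, R→RRR, O→ROO, O→ROO, which concatenates to RRR RRR RRR RRR ROO ROO RRR ROO ROO.

RRRRRRRRRRRRROOROORRRROOROO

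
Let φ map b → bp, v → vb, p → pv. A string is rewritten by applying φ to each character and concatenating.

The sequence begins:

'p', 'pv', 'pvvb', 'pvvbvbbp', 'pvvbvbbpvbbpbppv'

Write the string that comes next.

pvvbvbbpvbbpbppvvbbpbppvbppvpvvb

Applying the rule to each of the 16 symbols of pvvbvbbpvbbpbppv gives the pieces pv vb vb bp vb bp bp pv vb bp bp pv bp pv pv vb, which concatenate to the answer.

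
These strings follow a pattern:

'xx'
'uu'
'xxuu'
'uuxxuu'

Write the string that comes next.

Each term (from the third on) is the two preceding terms concatenated in order: term 3 = xx·uu = xxuu.
So term 5 is xxuu·uuxxuu.

xxuuuuxxuu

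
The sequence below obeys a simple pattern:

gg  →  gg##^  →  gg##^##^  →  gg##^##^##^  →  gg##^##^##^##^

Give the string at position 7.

Each term is the previous one with ##^ appended.
From gg##^##^##^##^, 2 further steps: gg##^##^##^##^ → gg##^##^##^##^##^ → (answer).

gg##^##^##^##^##^##^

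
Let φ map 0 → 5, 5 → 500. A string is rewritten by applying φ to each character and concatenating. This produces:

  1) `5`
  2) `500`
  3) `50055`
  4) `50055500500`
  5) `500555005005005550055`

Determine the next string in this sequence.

Replace each of the 21 characters of 500555005005005550055 in place — 500 5 5 500 500 500 5 5 500 5 5 500 5 5 500 500 500 5 5 500 500 — and concatenate.

5005550050050055500555005550050050055500500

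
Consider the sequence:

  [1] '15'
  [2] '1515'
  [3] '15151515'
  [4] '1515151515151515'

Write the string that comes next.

s(k+1) = s(k)·s(k) — each term doubles the last.
One more doubling of 1515151515151515 gives the answer.

15151515151515151515151515151515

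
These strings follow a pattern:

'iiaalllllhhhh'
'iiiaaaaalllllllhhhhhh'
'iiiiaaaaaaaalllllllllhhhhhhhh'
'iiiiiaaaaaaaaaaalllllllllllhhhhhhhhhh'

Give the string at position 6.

Term n consists of n+1 i's, followed by 3n-1 a's, followed by 2n+3 l's, followed by 2n+2 h's (n = 1, 2, …).
At n = 6 the blocks have lengths 7, 17, 15, 14.

iiiiiiiaaaaaaaaaaaaaaaaalllllllllllllllhhhhhhhhhhhhhh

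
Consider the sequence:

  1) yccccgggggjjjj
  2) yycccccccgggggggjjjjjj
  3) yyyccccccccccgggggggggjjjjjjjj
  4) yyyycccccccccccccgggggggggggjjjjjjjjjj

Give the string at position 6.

Each string has the form y^{n-1} c^{3n-2} g^{2n+1} j^{2n}, where the shown terms are n = 2, 3, 4, 5.
For term 6, n = 7, so the run lengths are 6, 19, 15, 14.

yyyyyycccccccccccccccccccgggggggggggggggjjjjjjjjjjjjjj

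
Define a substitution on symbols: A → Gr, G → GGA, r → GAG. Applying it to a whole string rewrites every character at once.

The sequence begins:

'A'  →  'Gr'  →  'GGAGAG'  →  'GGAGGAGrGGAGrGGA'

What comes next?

Rewriting the 16 symbols of GGAGGAGrGGAGrGGA one by one yields GGA GGA Gr GGA GGA Gr GGA GAG GGA GGA Gr GGA GAG GGA GGA Gr; concatenated:

GGAGGAGrGGAGGAGrGGAGAGGGAGGAGrGGAGAGGGAGGAGr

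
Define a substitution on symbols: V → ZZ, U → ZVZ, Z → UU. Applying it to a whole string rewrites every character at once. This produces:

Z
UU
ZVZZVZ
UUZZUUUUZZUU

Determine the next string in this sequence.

ZVZZVZUUUUZVZZVZZVZZVZUUUUZVZZVZ

Apply φ to UUZZUUUUZZUU symbol by symbol: U→ZVZ, U→ZVZ, Z→UU, Z→UU, U→ZVZ, U→ZVZ, U→ZVZ, U→ZVZ, Z→UU, Z→UU, U→ZVZ, U→ZVZ; joined: ZVZ ZVZ UU UU ZVZ ZVZ ZVZ ZVZ UU UU ZVZ ZVZ.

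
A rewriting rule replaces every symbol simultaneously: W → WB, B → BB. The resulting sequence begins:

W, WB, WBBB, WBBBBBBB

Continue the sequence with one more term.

WBBBBBBBBBBBBBBB

Rewriting each symbol of WBBBBBBB: W→WB, B→BB, B→BB, B→BB, B→BB, B→BB, B→BB, B→BB, which concatenates to WB BB BB BB BB BB BB BB.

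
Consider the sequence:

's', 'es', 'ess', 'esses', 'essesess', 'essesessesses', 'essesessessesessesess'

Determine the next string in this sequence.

This is a Fibonacci-style word recurrence s(k) = s(k−1)·s(k−2): e.g. es·s = ess.
So term 8 is essesessessesessesess·essesessesses.

essesessessesessesessessesessesses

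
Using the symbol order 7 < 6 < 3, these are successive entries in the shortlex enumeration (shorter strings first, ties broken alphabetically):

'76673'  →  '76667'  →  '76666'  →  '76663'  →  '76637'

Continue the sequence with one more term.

Find the rightmost character of 76637 below 3, bump it to the next letter, and reset everything to its right to 7.

76636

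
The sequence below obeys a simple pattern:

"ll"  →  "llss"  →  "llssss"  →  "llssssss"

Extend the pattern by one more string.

Each term is the previous one with ss appended.
So the next term is llssssss·ss.

llssssssss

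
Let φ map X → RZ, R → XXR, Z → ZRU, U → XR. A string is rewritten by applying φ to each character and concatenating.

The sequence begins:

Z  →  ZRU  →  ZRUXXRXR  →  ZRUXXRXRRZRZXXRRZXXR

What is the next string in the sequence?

ZRUXXRXRRZRZXXRRZXXRXXRZRUXXRZRURZRZXXRXXRZRURZRZXXR

φ(ZRUXXRXRRZRZXXRRZXXR) expands symbol-by-symbol to ZRU XXR XR RZ RZ XXR RZ XXR XXR ZRU XXR ZRU RZ RZ XXR XXR ZRU RZ RZ XXR; joining the 20 pieces gives the next term.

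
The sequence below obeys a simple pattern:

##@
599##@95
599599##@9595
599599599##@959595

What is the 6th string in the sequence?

Each term wraps the previous one in 599 on the left and 95 on the right.
From 599599599##@959595, 2 further steps: 599599599##@959595 → 599599599599##@95959595 → (answer).

599599599599599##@9595959595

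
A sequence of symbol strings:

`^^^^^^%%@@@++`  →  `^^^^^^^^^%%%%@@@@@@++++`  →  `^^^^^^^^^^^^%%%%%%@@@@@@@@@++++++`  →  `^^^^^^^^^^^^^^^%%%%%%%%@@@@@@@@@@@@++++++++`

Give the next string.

^^^^^^^^^^^^^^^^^^%%%%%%%%%%@@@@@@@@@@@@@@@++++++++++

Each string has the form ^^{3n+3} %^{2n} @^{3n} +^{2n} (n = 1, 2, …).
Setting n = 5 gives 18, 10, 15, 10 characters in each block.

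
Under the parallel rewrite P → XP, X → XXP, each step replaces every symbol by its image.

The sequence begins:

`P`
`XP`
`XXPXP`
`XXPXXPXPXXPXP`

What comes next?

Replace each of the 13 characters of XXPXXPXPXXPXP in place — XXP XXP XP XXP XXP XP XXP XP XXP XXP XP XXP XP — and concatenate.

XXPXXPXPXXPXXPXPXXPXPXXPXXPXPXXPXP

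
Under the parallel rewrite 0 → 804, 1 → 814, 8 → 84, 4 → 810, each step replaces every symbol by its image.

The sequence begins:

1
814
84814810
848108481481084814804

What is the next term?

8481084814804848108481481084814804848108481481084804810

Applying the rule to each of the 21 symbols of 848108481481084814804 gives the pieces 84 810 84 814 804 84 810 84 814 810 84 814 804 84 810 84 814 810 84 804 810, which concatenate to the answer.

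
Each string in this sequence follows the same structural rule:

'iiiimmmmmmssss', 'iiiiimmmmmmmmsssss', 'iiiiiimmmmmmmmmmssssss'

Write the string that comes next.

iiiiiiimmmmmmmmmmmmsssssss

Reading off run lengths: i runs 4, 5, 6; m runs 6, 8, 10; s runs 4, 5, 6 — each is linear in n, where the shown terms are n = 3, 4, 5.
At n = 6 the blocks have lengths 7, 12, 7.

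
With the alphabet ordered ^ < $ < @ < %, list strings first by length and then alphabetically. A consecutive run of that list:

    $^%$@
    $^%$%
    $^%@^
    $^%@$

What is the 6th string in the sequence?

Stepping forward 2 times from $^%@$: $^%@$ → $^%@@, then the target.

$^%@%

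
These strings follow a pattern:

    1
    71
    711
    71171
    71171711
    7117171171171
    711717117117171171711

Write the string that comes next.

7117171171171711717117117171171171

This is a Fibonacci-style word recurrence s(k) = s(k−1)·s(k−2): e.g. 71·1 = 711.
The next term joins 711717117117171171711 and 7117171171171.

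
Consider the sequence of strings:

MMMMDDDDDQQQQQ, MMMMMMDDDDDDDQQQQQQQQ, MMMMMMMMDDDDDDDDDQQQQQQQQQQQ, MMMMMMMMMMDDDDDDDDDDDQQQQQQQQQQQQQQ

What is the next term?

MMMMMMMMMMMMDDDDDDDDDDDDDQQQQQQQQQQQQQQQQQ

Reading off run lengths: M runs 4, 6, 8, 10; D runs 5, 7, 9, 11; Q runs 5, 8, 11, 14 — each is linear in n, where the shown terms are n = 2, 3, 4, 5.
For the next term, n = 6, so the run lengths are 12, 13, 17.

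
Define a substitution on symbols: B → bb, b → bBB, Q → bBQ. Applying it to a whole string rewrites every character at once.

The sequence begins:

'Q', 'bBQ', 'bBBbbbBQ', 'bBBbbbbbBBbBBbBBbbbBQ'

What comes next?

φ(bBBbbbbbBBbBBbBBbbbBQ) expands symbol-by-symbol to bBB bb bb bBB bBB bBB bBB bBB bb bb bBB bb bb bBB bb bb bBB bBB bBB bb bBQ; joining the 21 pieces gives the next term.

bBBbbbbbBBbBBbBBbBBbBBbbbbbBBbbbbbBBbbbbbBBbBBbBBbbbBQ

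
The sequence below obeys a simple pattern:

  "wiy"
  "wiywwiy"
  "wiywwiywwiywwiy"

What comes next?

s(k+1) = s(k)·w·s(k) — each term doubles the last with 'w' between the halves.
One more doubling of wiywwiywwiywwiy gives the answer.

wiywwiywwiywwiywwiywwiywwiywwiy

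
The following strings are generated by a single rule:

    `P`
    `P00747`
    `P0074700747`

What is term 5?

P00747007470074700747

Every step adds 00747 to the end: s(k+1) = s(k)·00747.
From P0074700747, 2 further steps: P0074700747 → P007470074700747 → (answer).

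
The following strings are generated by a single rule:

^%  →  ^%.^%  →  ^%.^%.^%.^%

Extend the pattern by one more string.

Every step duplicates the string with '.' between the halves.
One more doubling of ^%.^%.^%.^% gives the answer.

^%.^%.^%.^%.^%.^%.^%.^%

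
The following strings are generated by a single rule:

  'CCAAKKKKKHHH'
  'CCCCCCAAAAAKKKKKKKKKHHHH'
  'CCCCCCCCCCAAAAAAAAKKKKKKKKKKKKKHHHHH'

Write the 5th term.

CCCCCCCCCCCCCCCCCCAAAAAAAAAAAAAAKKKKKKKKKKKKKKKKKKKKKHHHHHHH

Term n consists of 4n-2 C's, followed by 3n-1 A's, followed by 4n+1 K's, followed by n+2 H's (n = 1, 2, …).
For term 5, n = 5, so the run lengths are 18, 14, 21, 7.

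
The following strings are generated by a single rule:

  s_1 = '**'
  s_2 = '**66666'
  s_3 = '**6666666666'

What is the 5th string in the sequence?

**66666666666666666666

Each term is the previous one with 66666 appended.
From **6666666666, 2 further steps: **6666666666 → **666666666666666 → (answer).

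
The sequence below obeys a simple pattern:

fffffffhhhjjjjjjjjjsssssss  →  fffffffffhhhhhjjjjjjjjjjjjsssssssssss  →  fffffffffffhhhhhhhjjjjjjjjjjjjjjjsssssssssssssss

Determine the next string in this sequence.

Each string has the form f^{2n+3} h^{2n-1} j^{3n+3} s^{4n-1}, where the shown terms are n = 2, 3, 4.
At n = 5 the blocks have lengths 13, 9, 18, 19.

fffffffffffffhhhhhhhhhjjjjjjjjjjjjjjjjjjsssssssssssssssssss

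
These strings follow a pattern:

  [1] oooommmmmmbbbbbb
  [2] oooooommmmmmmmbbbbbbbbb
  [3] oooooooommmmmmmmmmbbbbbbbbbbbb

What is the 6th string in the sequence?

The n-th term is 2n o's then 2n+2 m's then 3n b's, where the shown terms are n = 2, 3, 4.
At n = 7 the blocks have lengths 14, 16, 21.

oooooooooooooommmmmmmmmmmmmmmmbbbbbbbbbbbbbbbbbbbbb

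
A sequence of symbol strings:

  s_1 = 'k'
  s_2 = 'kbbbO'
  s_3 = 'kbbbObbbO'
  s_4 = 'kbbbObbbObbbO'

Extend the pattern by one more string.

Every step adds bbbO to the end: s(k+1) = s(k)·bbbO.
Applying this once more to kbbbObbbObbbO:

kbbbObbbObbbObbbO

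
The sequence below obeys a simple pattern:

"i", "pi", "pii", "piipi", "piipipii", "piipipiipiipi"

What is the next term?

piipipiipiipipiipipii

From term 3 onward, concatenate the last term with the second-to-last: pi·i = pii, pii·pi = piipi, …
Continuing: piipipiipiipi · piipipii gives term 7.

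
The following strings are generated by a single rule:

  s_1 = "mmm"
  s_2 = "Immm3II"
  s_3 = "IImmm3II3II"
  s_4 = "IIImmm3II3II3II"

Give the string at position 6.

s(k+1) = I·s(k)·3II, so each term gains I as a prefix and 3II as a suffix.
From IIImmm3II3II3II, 2 further steps: IIImmm3II3II3II → IIIImmm3II3II3II3II → (answer).

IIIIImmm3II3II3II3II3II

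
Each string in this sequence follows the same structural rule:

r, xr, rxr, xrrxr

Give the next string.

rxrxrrxr

From term 3 onward, concatenate the second-to-last term with the last: r·xr = rxr, xr·rxr = xrrxr, …
Continuing: rxr · xrrxr gives term 5.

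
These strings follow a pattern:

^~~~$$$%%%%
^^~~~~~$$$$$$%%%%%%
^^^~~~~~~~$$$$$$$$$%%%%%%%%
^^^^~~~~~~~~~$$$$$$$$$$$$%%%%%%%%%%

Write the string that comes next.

Reading off run lengths: ^ runs 1, 2, 3, 4; ~ runs 3, 5, 7, 9; $ runs 3, 6, 9, 12; % runs 4, 6, 8, 10 — each is linear in n (n = 1, 2, …).
For the next term, n = 5, so the run lengths are 5, 11, 15, 12.

^^^^^~~~~~~~~~~~$$$$$$$$$$$$$$$%%%%%%%%%%%%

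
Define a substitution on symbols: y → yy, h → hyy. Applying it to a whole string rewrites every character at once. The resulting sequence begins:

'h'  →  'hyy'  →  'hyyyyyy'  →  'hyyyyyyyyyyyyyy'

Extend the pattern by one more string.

Replace each of the 15 characters of hyyyyyyyyyyyyyy in place — hyy yy yy yy yy yy yy yy yy yy yy yy yy yy yy — and concatenate.

hyyyyyyyyyyyyyyyyyyyyyyyyyyyyyy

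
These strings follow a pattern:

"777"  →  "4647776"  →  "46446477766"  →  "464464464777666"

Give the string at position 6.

Every step adds 464 to the front and 6 to the end of the previous string.
From 464464464777666, 2 further steps: 464464464777666 → 4644644644647776666 → (answer).

46446446446446477766666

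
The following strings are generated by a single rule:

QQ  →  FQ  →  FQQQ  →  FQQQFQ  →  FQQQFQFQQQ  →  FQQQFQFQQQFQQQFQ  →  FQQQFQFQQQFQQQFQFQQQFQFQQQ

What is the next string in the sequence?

From term 3 onward, concatenate the last term with the second-to-last: FQ·QQ = FQQQ, FQQQ·FQ = FQQQFQ, …
The next term joins FQQQFQFQQQFQQQFQFQQQFQFQQQ and FQQQFQFQQQFQQQFQ.

FQQQFQFQQQFQQQFQFQQQFQFQQQFQQQFQFQQQFQQQFQ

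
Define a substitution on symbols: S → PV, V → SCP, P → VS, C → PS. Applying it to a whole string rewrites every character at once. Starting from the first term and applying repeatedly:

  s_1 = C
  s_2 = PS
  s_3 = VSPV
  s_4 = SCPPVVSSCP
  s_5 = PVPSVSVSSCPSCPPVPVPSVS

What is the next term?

VSSCPVSPVSCPPVSCPPVPVPSVSPVPSVSVSSCPVSSCPVSPVSCPPV

Replace each of the 22 characters of PVPSVSVSSCPSCPPVPVPSVS in place — VS SCP VS PV SCP PV SCP PV PV PS VS PV PS VS VS SCP VS SCP VS PV SCP PV — and concatenate.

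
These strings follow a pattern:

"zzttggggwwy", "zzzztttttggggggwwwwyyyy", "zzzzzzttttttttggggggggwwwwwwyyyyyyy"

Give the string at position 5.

The n-th term is 2n z's then 3n-1 t's then 2n+2 g's then 2n w's then 3n-2 y's (n = 1, 2, …).
Setting n = 5 gives 10, 14, 12, 10, 13 characters in each block.

zzzzzzzzzzttttttttttttttggggggggggggwwwwwwwwwwyyyyyyyyyyyyy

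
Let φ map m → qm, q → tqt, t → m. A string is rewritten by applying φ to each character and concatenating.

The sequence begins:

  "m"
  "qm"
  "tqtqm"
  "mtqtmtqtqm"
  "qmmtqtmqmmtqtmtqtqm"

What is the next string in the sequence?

Rewriting the 19 symbols of qmmtqtmqmmtqtmtqtqm one by one yields tqt qm qm m tqt m qm tqt qm qm m tqt m qm m tqt m tqt qm; concatenated:

tqtqmqmmtqtmqmtqtqmqmmtqtmqmmtqtmtqtqm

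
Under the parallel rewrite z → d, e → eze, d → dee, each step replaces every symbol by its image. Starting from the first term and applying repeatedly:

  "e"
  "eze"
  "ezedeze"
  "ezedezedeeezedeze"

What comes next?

Rewriting the 17 symbols of ezedezedeeezedeze one by one yields eze d eze dee eze d eze dee eze eze eze d eze dee eze d eze; concatenated:

ezedezedeeezedezedeeezeezeezedezedeeezedeze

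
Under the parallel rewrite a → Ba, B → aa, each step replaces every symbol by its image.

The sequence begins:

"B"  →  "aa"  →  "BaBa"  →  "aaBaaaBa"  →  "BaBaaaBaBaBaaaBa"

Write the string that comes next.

Replace each of the 16 characters of BaBaaaBaBaBaaaBa in place — aa Ba aa Ba Ba Ba aa Ba aa Ba aa Ba Ba Ba aa Ba — and concatenate.

aaBaaaBaBaBaaaBaaaBaaaBaBaBaaaBa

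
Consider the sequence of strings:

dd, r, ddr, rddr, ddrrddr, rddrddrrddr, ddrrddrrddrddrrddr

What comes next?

This is a Fibonacci-style word recurrence s(k) = s(k−2)·s(k−1): e.g. dd·r = ddr.
The next term joins rddrddrrddr and ddrrddrrddrddrrddr.

rddrddrrddrddrrddrrddrddrrddr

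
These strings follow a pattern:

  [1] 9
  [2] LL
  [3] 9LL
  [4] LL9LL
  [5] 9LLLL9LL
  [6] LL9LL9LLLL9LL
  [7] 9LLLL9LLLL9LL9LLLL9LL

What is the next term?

LL9LL9LLLL9LL9LLLL9LLLL9LL9LLLL9LL

Each term (from the third on) is the two preceding terms concatenated in order: term 3 = 9·LL = 9LL.
Continuing: LL9LL9LLLL9LL · 9LLLL9LLLL9LL9LLLL9LL gives term 8.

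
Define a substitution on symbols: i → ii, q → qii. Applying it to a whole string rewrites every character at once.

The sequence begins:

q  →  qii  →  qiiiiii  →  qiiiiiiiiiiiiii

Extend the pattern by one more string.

φ(qiiiiiiiiiiiiii) expands symbol-by-symbol to qii ii ii ii ii ii ii ii ii ii ii ii ii ii ii; joining the 15 pieces gives the next term.

qiiiiiiiiiiiiiiiiiiiiiiiiiiiiii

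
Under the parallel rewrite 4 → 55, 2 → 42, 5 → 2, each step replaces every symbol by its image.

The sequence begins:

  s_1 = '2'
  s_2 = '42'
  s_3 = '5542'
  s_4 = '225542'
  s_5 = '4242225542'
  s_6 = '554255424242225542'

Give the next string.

225542225542554255424242225542

Replace each of the 18 characters of 554255424242225542 in place — 2 2 55 42 2 2 55 42 55 42 55 42 42 42 2 2 55 42 — and concatenate.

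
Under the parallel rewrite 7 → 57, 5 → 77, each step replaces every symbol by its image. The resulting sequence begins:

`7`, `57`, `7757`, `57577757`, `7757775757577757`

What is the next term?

Replace each of the 16 characters of 7757775757577757 in place — 57 57 77 57 57 57 77 57 77 57 77 57 57 57 77 57 — and concatenate.

57577757575777577757775757577757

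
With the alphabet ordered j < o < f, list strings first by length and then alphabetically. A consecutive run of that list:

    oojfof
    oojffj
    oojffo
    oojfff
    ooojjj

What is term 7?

Continuing the enumeration 2 steps past ooojjj: ooojjj → ooojjo → (answer).

ooojjf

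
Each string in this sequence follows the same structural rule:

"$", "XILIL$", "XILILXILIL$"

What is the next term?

Every step adds XILIL at the front: s(k+1) = XILIL·s(k).
One more step from XILILXILIL$ gives the answer.

XILILXILILXILIL$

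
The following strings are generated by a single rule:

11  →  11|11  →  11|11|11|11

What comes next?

Each string is two copies of the previous one joined by '|'.
Doubling 11|11|11|11 with '|' between the halves:

11|11|11|11|11|11|11|11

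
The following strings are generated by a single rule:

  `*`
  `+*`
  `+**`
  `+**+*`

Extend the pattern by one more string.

+**+*+**

Each term (from the third on) is the previous term followed by the one before it: term 3 = +*·* = +**.
The next term joins +**+* and +**.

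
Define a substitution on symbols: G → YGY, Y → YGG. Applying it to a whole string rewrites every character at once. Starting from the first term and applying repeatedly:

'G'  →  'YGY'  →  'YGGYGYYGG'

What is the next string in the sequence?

Expanding YGGYGYYGG: Y→YGG, G→YGY, G→YGY, Y→YGG, G→YGY, Y→YGG, Y→YGG, G→YGY, G→YGY. Concatenated: YGG YGY YGY YGG YGY YGG YGG YGY YGY.

YGGYGYYGYYGGYGYYGGYGGYGYYGY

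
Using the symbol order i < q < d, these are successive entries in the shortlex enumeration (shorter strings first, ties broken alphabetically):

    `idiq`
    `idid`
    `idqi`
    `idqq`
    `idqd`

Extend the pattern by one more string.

iddi

The successor of idqd increments the rightmost position that isn't already d and resets every position after it to i.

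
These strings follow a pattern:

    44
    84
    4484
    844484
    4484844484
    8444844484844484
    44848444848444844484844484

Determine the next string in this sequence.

This is a Fibonacci-style word recurrence s(k) = s(k−2)·s(k−1): e.g. 44·84 = 4484.
The next term joins 8444844484844484 and 44848444848444844484844484.

844484448484448444848444848444844484844484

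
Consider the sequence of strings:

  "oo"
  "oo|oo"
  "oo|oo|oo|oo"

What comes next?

Each string is two copies of the previous one joined by '|'.
Doubling oo|oo|oo|oo with '|' between the halves:

oo|oo|oo|oo|oo|oo|oo|oo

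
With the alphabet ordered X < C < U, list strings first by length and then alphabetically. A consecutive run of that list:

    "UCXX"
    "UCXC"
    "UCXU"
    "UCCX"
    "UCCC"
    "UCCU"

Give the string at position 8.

Stepping forward 2 times from UCCU: UCCU → UCUX, then the target.

UCUC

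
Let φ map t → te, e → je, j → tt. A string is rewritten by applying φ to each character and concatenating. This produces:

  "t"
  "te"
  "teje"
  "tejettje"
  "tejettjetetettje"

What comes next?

Replace each of the 16 characters of tejettjetetettje in place — te je tt je te te tt je te je te je te te tt je — and concatenate.

tejettjetetettjetejetejetetettje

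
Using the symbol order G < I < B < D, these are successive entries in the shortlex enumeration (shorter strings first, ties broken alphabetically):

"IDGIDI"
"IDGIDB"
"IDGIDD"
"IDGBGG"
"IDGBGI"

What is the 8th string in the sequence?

Continuing the enumeration 3 steps past IDGBGI: IDGBGI → IDGBGB → IDGBGD → (answer).

IDGBIG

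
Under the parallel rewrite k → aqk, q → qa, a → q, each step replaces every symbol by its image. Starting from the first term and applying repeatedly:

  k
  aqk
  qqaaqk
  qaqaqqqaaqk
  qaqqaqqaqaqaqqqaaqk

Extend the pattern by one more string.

Rewriting the 19 symbols of qaqqaqqaqaqaqqqaaqk one by one yields qa q qa qa q qa qa q qa q qa q qa qa qa q q qa aqk; concatenated:

qaqqaqaqqaqaqqaqqaqqaqaqaqqqaaqk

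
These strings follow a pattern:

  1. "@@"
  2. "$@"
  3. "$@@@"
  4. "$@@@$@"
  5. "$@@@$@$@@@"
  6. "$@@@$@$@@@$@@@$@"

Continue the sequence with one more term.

$@@@$@$@@@$@@@$@$@@@$@$@@@

Each term (from the third on) is the previous term followed by the one before it: term 3 = $@·@@ = $@@@.
So term 7 is $@@@$@$@@@$@@@$@·$@@@$@$@@@.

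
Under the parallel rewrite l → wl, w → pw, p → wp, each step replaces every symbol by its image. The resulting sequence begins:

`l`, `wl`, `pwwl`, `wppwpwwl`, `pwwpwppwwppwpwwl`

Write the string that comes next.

Rewriting the 16 symbols of pwwpwppwwppwpwwl one by one yields wp pw pw wp pw wp wp pw pw wp wp pw wp pw pw wl; concatenated:

wppwpwwppwwpwppwpwwpwppwwppwpwwl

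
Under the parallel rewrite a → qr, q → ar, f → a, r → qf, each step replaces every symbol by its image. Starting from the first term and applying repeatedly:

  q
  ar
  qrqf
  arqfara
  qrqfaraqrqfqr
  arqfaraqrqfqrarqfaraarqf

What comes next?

qrqfaraqrqfqrarqfaraarqfqrqfaraqrqfqrqrqfara

Replace each of the 24 characters of arqfaraqrqfqrarqfaraarqf in place — qr qf ar a qr qf qr ar qf ar a ar qf qr qf ar a qr qf qr qr qf ar a — and concatenate.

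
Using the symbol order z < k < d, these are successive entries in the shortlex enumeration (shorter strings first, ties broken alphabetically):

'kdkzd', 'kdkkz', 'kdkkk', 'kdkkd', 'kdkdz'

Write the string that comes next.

The successor of kdkdz increments the rightmost position that isn't already d and resets every position after it to z.

kdkdk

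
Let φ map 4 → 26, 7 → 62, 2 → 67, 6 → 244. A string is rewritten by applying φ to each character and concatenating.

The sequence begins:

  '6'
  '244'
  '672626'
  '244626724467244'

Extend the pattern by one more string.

672626244672446267262624462672626

Applying the rule to each of the 15 symbols of 244626724467244 gives the pieces 67 26 26 244 67 244 62 67 26 26 244 62 67 26 26, which concatenate to the answer.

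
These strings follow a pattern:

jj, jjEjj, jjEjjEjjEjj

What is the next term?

s(k+1) = s(k)·E·s(k) — each term doubles the last with 'E' between the halves.
So the next term is two copies of jjEjjEjjEjj with 'E' between the halves.

jjEjjEjjEjjEjjEjjEjjEjj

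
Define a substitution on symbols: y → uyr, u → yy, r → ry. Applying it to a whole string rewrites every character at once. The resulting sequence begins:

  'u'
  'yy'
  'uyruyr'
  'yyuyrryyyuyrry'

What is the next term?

uyruyryyuyrryryuyruyruyryyuyrryryuyr

Applying the rule to each of the 14 symbols of yyuyrryyyuyrry gives the pieces uyr uyr yy uyr ry ry uyr uyr uyr yy uyr ry ry uyr, which concatenate to the answer.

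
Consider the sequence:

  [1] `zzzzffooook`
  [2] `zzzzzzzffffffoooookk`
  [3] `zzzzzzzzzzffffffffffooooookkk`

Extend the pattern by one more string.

The n-th term is 3n+1 z's then 4n-2 f's then n+3 o's then n k's (n = 1, 2, …).
At n = 4 the blocks have lengths 13, 14, 7, 4.

zzzzzzzzzzzzzffffffffffffffoooooookkkk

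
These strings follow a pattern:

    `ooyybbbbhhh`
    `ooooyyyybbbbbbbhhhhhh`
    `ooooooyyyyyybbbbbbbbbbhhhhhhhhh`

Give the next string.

The n-th term is 2n o's then 2n y's then 3n+1 b's then 3n h's (n = 1, 2, …).
Setting n = 4 gives 8, 8, 13, 12 characters in each block.

ooooooooyyyyyyyybbbbbbbbbbbbbhhhhhhhhhhhh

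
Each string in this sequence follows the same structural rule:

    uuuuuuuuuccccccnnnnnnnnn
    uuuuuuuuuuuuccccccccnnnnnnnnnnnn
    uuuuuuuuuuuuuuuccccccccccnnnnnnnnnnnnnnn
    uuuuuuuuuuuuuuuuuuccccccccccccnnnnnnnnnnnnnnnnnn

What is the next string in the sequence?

Reading off run lengths: u runs 9, 12, 15, 18; c runs 6, 8, 10, 12; n runs 9, 12, 15, 18 — each is linear in n, where the shown terms are n = 3, 4, 5, 6.
Setting n = 7 gives 21, 14, 21 characters in each block.

uuuuuuuuuuuuuuuuuuuuuccccccccccccccnnnnnnnnnnnnnnnnnnnnn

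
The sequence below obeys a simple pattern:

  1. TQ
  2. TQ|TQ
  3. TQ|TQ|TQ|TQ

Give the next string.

TQ|TQ|TQ|TQ|TQ|TQ|TQ|TQ

s(k+1) = s(k)·|·s(k) — each term doubles the last with '|' between the halves.
One more doubling of TQ|TQ|TQ|TQ gives the answer.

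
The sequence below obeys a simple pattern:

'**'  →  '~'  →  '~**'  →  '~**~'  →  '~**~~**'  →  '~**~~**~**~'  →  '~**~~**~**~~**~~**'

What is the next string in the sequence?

~**~~**~**~~**~~**~**~~**~**~

From term 3 onward, concatenate the last term with the second-to-last: ~·** = ~**, ~**·~ = ~**~, …
Continuing: ~**~~**~**~~**~~** · ~**~~**~**~ gives term 8.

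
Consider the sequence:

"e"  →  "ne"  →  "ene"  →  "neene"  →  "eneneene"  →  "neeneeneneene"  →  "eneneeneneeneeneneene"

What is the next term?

neeneeneneeneeneneeneneeneeneneene

Each term (from the third on) is the two preceding terms concatenated in order: term 3 = e·ne = ene.
The next term joins neeneeneneene and eneneeneneeneeneneene.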